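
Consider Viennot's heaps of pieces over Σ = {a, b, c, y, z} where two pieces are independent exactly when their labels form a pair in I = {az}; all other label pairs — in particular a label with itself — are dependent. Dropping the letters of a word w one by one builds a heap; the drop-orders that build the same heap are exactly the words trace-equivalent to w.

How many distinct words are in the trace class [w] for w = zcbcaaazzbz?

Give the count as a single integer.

10

piece 0:z — minimal
piece 1:c rests on {0:z}
piece 2:b rests on {1:c}
piece 3:c rests on {2:b}
piece 4:a rests on {3:c}
piece 5:a rests on {4:a}
piece 6:a rests on {5:a}
piece 7:z rests on {3:c}
piece 8:z rests on {7:z}
piece 9:b rests on {6:a, 8:z}
piece 10:z rests on {9:b}
minimal pieces: {0:z}
ways to finish when only these pieces remain (= sum over removing one remaining piece with nothing left below it):
  1 left: {10}→1
  2 left: {9,10}→1
  3 left: {6,9,10}→1  {8,9,10}→1
  4 left: {5,6,9,10}→1  {6,8,9,10}→2  {7,8,9,10}→1
  5 left: {4,5,6,9,10}→1  {5,6,8,9,10}→3  {6,7,8,9,10}→3
  6 left: {4,5,6,8,9,10}→4  {5,6,7,8,9,10}→6
  7 left: {4,5,6,7,8,9,10}→10
  8 left: {3,4,5,6,7,8,9,10}→10
  9 left: {2,3,4,5,6,7,8,9,10}→10
  placing 0:z first → 10 extensions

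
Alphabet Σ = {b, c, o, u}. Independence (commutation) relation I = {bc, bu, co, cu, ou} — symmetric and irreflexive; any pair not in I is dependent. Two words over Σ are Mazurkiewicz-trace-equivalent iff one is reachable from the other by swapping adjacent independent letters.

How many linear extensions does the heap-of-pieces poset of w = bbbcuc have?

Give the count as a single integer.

60

#0=b has no predecessor
#1=b depends on [0:b]
#2=b depends on [1:b]
#3=c has no predecessor
#4=u has no predecessor
#5=c depends on [3:c]
sources: [0:b, 3:c, 4:u]
N(rest) = Σ N(rest − s) over sources s of rest; N(one piece) = 1:
  size 1 → [2]=1  [4]=1  [5]=1
  size 2 → [1,2]=1  [2,4]=2  [2,5]=2  [3,5]=1  [4,5]=2
  size 3 → [0,1,2]=1  [1,2,4]=3  [1,2,5]=3  [2,3,5]=3  [2,4,5]=6  [3,4,5]=3
  size 4 → [0,1,2,4]=4  [0,1,2,5]=4  [1,2,3,5]=6  [1,2,4,5]=12  [2,3,4,5]=12
  first=0(b) contributes 30
  first=3(c) contributes 20
  first=4(u) contributes 10
|[w]| = 60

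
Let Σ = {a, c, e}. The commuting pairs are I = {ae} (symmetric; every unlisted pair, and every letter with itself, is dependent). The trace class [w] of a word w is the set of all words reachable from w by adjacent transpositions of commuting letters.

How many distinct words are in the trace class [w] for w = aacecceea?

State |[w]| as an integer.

piece 0:a — minimal
piece 1:a rests on {0:a}
piece 2:c rests on {1:a}
piece 3:e rests on {2:c}
piece 4:c rests on {3:e}
piece 5:c rests on {4:c}
piece 6:e rests on {5:c}
piece 7:e rests on {6:e}
piece 8:a rests on {5:c}
minimal pieces: {0:a}
ways to finish when only these pieces remain (= sum over removing one remaining piece with nothing left below it):
  1 left: {7}→1  {8}→1
  2 left: {6,7}→1  {7,8}→2
  3 left: {6,7,8}→3
  4 left: {5,6,7,8}→3
  5 left: {4,5,6,7,8}→3
  6 left: {3,4,5,6,7,8}→3
  7 left: {2,3,4,5,6,7,8}→3
  placing 0:a first → 3 extensions

3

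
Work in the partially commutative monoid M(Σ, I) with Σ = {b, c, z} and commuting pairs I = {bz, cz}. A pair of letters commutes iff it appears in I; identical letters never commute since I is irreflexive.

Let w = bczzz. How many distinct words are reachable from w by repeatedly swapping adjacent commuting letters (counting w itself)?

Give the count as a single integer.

0(b) covers ∅
1(c) covers 0:b
2(z) covers ∅
3(z) covers 2:z
4(z) covers 3:z
floor of heap: 0:b, 2:z
completions by unplaced set U, small U first (add the entries for U minus each lowest piece of U):
  |U|=1: {1}:1  {4}:1
  |U|=2: {0,1}:1  {1,4}:2  {3,4}:1
  |U|=3: {0,1,4}:3  {1,3,4}:3  {2,3,4}:1
  start at 0(b): 4
  start at 2(z): 6
sum over floor = 10

10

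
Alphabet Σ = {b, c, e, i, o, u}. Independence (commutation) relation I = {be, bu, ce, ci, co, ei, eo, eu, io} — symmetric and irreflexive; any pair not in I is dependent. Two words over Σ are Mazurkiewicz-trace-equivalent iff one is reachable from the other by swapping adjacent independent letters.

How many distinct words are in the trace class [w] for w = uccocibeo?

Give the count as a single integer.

180

piece 0:u — minimal
piece 1:c rests on {0:u}
piece 2:c rests on {1:c}
piece 3:o rests on {0:u}
piece 4:c rests on {2:c}
piece 5:i rests on {0:u}
piece 6:b rests on {3:o, 4:c, 5:i}
piece 7:e — minimal
piece 8:o rests on {6:b}
minimal pieces: {0:u, 7:e}
ways to finish when only these pieces remain (= sum over removing one remaining piece with nothing left below it):
  1 left: {7}→1  {8}→1
  2 left: {6,8}→1  {7,8}→2
  3 left: {3,6,8}→1  {4,6,8}→1  {5,6,8}→1  {6,7,8}→3
  4 left: {2,4,6,8}→1  {3,4,6,8}→2  {3,5,6,8}→2  {3,6,7,8}→4  {4,5,6,8}→2  {4,6,7,8}→4  {5,6,7,8}→4
  5 left: {1,2,4,6,8}→1  {2,3,4,6,8}→3  {2,4,5,6,8}→3  {2,4,6,7,8}→5  {3,4,5,6,8}→6  {3,4,6,7,8}→10  {3,5,6,7,8}→10  {4,5,6,7,8}→10
  6 left: {1,2,3,4,6,8}→4  {1,2,4,5,6,8}→4  {1,2,4,6,7,8}→6  {2,3,4,5,6,8}→12  {2,3,4,6,7,8}→18  {2,4,5,6,7,8}→18  {3,4,5,6,7,8}→36
  7 left: {1,2,3,4,5,6,8}→20  {1,2,3,4,6,7,8}→28  {1,2,4,5,6,7,8}→28  {2,3,4,5,6,7,8}→84
  placing 0:u first → 160 extensions
  placing 7:e first → 20 extensions
total linear extensions = 180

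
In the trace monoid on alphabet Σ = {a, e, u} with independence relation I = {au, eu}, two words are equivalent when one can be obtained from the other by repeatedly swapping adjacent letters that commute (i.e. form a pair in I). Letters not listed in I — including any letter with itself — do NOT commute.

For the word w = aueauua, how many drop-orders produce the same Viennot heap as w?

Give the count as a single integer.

piece 0:a — minimal
piece 1:u — minimal
piece 2:e rests on {0:a}
piece 3:a rests on {2:e}
piece 4:u rests on {1:u}
piece 5:u rests on {4:u}
piece 6:a rests on {3:a}
minimal pieces: {0:a, 1:u}
ways to finish when only these pieces remain (= sum over removing one remaining piece with nothing left below it):
  1 left: {5}→1  {6}→1
  2 left: {3,6}→1  {4,5}→1  {5,6}→2
  3 left: {1,4,5}→1  {2,3,6}→1  {3,5,6}→3  {4,5,6}→3
  4 left: {0,2,3,6}→1  {1,4,5,6}→4  {2,3,5,6}→4  {3,4,5,6}→6
  5 left: {0,2,3,5,6}→5  {1,3,4,5,6}→10  {2,3,4,5,6}→10
  placing 0:a first → 20 extensions
  placing 1:u first → 15 extensions
total linear extensions = 35

35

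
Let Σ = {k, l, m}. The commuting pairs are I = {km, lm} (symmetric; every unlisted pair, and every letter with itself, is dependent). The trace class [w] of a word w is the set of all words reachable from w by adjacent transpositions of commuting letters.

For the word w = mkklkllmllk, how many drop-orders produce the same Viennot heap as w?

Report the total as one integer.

#0=m has no predecessor
#1=k has no predecessor
#2=k depends on [1:k]
#3=l depends on [2:k]
#4=k depends on [3:l]
#5=l depends on [4:k]
#6=l depends on [5:l]
#7=m depends on [0:m]
#8=l depends on [6:l]
#9=l depends on [8:l]
#10=k depends on [9:l]
sources: [0:m, 1:k]
N(rest) = Σ N(rest − s) over sources s of rest; N(one piece) = 1:
  size 1 → [7]=1  [10]=1
  size 2 → [0,7]=1  [7,10]=2  [9,10]=1
  size 3 → [0,7,10]=3  [7,9,10]=3  [8,9,10]=1
  size 4 → [0,7,9,10]=6  [6,8,9,10]=1  [7,8,9,10]=4
  size 5 → [0,7,8,9,10]=10  [5,6,8,9,10]=1  [6,7,8,9,10]=5
  size 6 → [0,6,7,8,9,10]=15  [4,5,6,8,9,10]=1  [5,6,7,8,9,10]=6
  size 7 → [0,5,6,7,8,9,10]=21  [3,4,5,6,8,9,10]=1  [4,5,6,7,8,9,10]=7
  size 8 → [0,4,5,6,7,8,9,10]=28  [2,3,4,5,6,8,9,10]=1  [3,4,5,6,7,8,9,10]=8
  size 9 → [0,3,4,5,6,7,8,9,10]=36  [1,2,3,4,5,6,8,9,10]=1  [2,3,4,5,6,7,8,9,10]=9
  first=0(m) contributes 10
  first=1(k) contributes 45
|[w]| = 55

55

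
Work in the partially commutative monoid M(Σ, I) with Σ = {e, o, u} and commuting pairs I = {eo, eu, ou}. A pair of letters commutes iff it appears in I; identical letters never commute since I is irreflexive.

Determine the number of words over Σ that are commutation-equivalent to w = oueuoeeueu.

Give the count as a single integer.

3150

#0=o has no predecessor
#1=u has no predecessor
#2=e has no predecessor
#3=u depends on [1:u]
#4=o depends on [0:o]
#5=e depends on [2:e]
#6=e depends on [5:e]
#7=u depends on [3:u]
#8=e depends on [6:e]
#9=u depends on [7:u]
sources: [0:o, 1:u, 2:e]
N(rest) = Σ N(rest − s) over sources s of rest; N(one piece) = 1:
  size 1 → [4]=1  [8]=1  [9]=1
  size 2 → [0,4]=1  [4,8]=2  [4,9]=2  [6,8]=1  [7,9]=1  [8,9]=2
  size 3 → [0,4,8]=3  [0,4,9]=3  [3,7,9]=1  [4,6,8]=3  [4,7,9]=3  [4,8,9]=6  [5,6,8]=1  [6,8,9]=3  [7,8,9]=3
  size 4 → [0,4,6,8]=6  [0,4,7,9]=6  [0,4,8,9]=12  [1,3,7,9]=1  [2,5,6,8]=1  [3,4,7,9]=4  [3,7,8,9]=4  [4,5,6,8]=4  [4,6,8,9]=12  [4,7,8,9]=12  [5,6,8,9]=4  [6,7,8,9]=6
  size 5 → [0,3,4,7,9]=10  [0,4,5,6,8]=10  [0,4,6,8,9]=30  [0,4,7,8,9]=30  [1,3,4,7,9]=5  [1,3,7,8,9]=5  [2,4,5,6,8]=5  [2,5,6,8,9]=5  [3,4,7,8,9]=20  [3,6,7,8,9]=10  [4,5,6,8,9]=20  [4,6,7,8,9]=30  [5,6,7,8,9]=10
  size 6 → [0,1,3,4,7,9]=15  [0,2,4,5,6,8]=15  [0,3,4,7,8,9]=60  [0,4,5,6,8,9]=60  [0,4,6,7,8,9]=90  [1,3,4,7,8,9]=30  [1,3,6,7,8,9]=15  [2,4,5,6,8,9]=30  [2,5,6,7,8,9]=15  [3,4,6,7,8,9]=60  [3,5,6,7,8,9]=20  [4,5,6,7,8,9]=60
  size 7 → [0,1,3,4,7,8,9]=105  [0,2,4,5,6,8,9]=105  [0,3,4,6,7,8,9]=210  [0,4,5,6,7,8,9]=210  [1,3,4,6,7,8,9]=105  [1,3,5,6,7,8,9]=35  [2,3,5,6,7,8,9]=35  [2,4,5,6,7,8,9]=105  [3,4,5,6,7,8,9]=140
  size 8 → [0,1,3,4,6,7,8,9]=420  [0,2,4,5,6,7,8,9]=420  [0,3,4,5,6,7,8,9]=560  [1,2,3,5,6,7,8,9]=70  [1,3,4,5,6,7,8,9]=280  [2,3,4,5,6,7,8,9]=280
  first=0(o) contributes 630
  first=1(u) contributes 1260
  first=2(e) contributes 1260
|[w]| = 3150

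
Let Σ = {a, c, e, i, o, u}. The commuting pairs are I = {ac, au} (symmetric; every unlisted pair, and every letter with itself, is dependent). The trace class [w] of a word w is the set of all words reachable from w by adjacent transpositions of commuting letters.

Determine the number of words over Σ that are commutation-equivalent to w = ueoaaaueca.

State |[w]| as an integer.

8

#0=u has no predecessor
#1=e depends on [0:u]
#2=o depends on [1:e]
#3=a depends on [2:o]
#4=a depends on [3:a]
#5=a depends on [4:a]
#6=u depends on [2:o]
#7=e depends on [5:a, 6:u]
#8=c depends on [7:e]
#9=a depends on [7:e]
sources: [0:u]
N(rest) = Σ N(rest − s) over sources s of rest; N(one piece) = 1:
  size 1 → [8]=1  [9]=1
  size 2 → [8,9]=2
  size 3 → [7,8,9]=2
  size 4 → [5,7,8,9]=2  [6,7,8,9]=2
  size 5 → [4,5,7,8,9]=2  [5,6,7,8,9]=4
  size 6 → [3,4,5,7,8,9]=2  [4,5,6,7,8,9]=6
  size 7 → [3,4,5,6,7,8,9]=8
  size 8 → [2,3,4,5,6,7,8,9]=8
  first=0(u) contributes 8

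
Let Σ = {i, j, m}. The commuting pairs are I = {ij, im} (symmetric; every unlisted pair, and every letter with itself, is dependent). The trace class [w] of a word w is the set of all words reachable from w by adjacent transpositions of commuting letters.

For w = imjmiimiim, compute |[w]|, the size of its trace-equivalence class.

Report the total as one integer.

252

0(i) covers ∅
1(m) covers ∅
2(j) covers 1:m
3(m) covers 2:j
4(i) covers 0:i
5(i) covers 4:i
6(m) covers 3:m
7(i) covers 5:i
8(i) covers 7:i
9(m) covers 6:m
floor of heap: 0:i, 1:m
completions by unplaced set U, small U first (add the entries for U minus each lowest piece of U):
  |U|=1: {8}:1  {9}:1
  |U|=2: {6,9}:1  {7,8}:1  {8,9}:2
  |U|=3: {3,6,9}:1  {5,7,8}:1  {6,8,9}:3  {7,8,9}:3
  |U|=4: {2,3,6,9}:1  {3,6,8,9}:4  {4,5,7,8}:1  {5,7,8,9}:4  {6,7,8,9}:6
  |U|=5: {0,4,5,7,8}:1  {1,2,3,6,9}:1  {2,3,6,8,9}:5  {3,6,7,8,9}:10  {4,5,7,8,9}:5  {5,6,7,8,9}:10
  |U|=6: {0,4,5,7,8,9}:6  {1,2,3,6,8,9}:6  {2,3,6,7,8,9}:15  {3,5,6,7,8,9}:20  {4,5,6,7,8,9}:15
  |U|=7: {0,4,5,6,7,8,9}:21  {1,2,3,6,7,8,9}:21  {2,3,5,6,7,8,9}:35  {3,4,5,6,7,8,9}:35
  |U|=8: {0,3,4,5,6,7,8,9}:56  {1,2,3,5,6,7,8,9}:56  {2,3,4,5,6,7,8,9}:70
  start at 0(i): 126
  start at 1(m): 126
sum over floor = 252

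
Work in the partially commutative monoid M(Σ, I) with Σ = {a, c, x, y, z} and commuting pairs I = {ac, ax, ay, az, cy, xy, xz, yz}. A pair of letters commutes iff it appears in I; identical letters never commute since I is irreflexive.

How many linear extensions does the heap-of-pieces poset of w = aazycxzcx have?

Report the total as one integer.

504

0(a) covers ∅
1(a) covers 0:a
2(z) covers ∅
3(y) covers ∅
4(c) covers 2:z
5(x) covers 4:c
6(z) covers 4:c
7(c) covers 5:x, 6:z
8(x) covers 7:c
floor of heap: 0:a, 2:z, 3:y
completions by unplaced set U, small U first (add the entries for U minus each lowest piece of U):
  |U|=1: {1}:1  {3}:1  {8}:1
  |U|=2: {0,1}:1  {1,3}:2  {1,8}:2  {3,8}:2  {7,8}:1
  |U|=3: {0,1,3}:3  {0,1,8}:3  {1,3,8}:6  {1,7,8}:3  {3,7,8}:3  {5,7,8}:1  {6,7,8}:1
  |U|=4: {0,1,3,8}:12  {0,1,7,8}:6  {1,3,7,8}:12  {1,5,7,8}:4  {1,6,7,8}:4  {3,5,7,8}:4  {3,6,7,8}:4  {5,6,7,8}:2
  |U|=5: {0,1,3,7,8}:30  {0,1,5,7,8}:10  {0,1,6,7,8}:10  {1,3,5,7,8}:20  {1,3,6,7,8}:20  {1,5,6,7,8}:10  {3,5,6,7,8}:10  {4,5,6,7,8}:2
  |U|=6: {0,1,3,5,7,8}:60  {0,1,3,6,7,8}:60  {0,1,5,6,7,8}:30  {1,3,5,6,7,8}:60  {1,4,5,6,7,8}:12  {2,4,5,6,7,8}:2  {3,4,5,6,7,8}:12
  |U|=7: {0,1,3,5,6,7,8}:210  {0,1,4,5,6,7,8}:42  {1,2,4,5,6,7,8}:14  {1,3,4,5,6,7,8}:84  {2,3,4,5,6,7,8}:14
  start at 0(a): 112
  start at 2(z): 336
  start at 3(y): 56
sum over floor = 504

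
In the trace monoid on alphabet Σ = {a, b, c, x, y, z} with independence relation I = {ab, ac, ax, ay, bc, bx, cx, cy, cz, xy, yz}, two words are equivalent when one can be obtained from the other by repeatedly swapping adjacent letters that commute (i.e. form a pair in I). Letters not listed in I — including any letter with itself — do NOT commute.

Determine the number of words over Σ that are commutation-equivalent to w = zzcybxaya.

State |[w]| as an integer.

drop 0:z onto floor
drop 1:z onto {0:z}
drop 2:c onto floor
drop 3:y onto floor
drop 4:b onto {1:z, 3:y}
drop 5:x onto {1:z}
drop 6:a onto {1:z}
drop 7:y onto {4:b}
drop 8:a onto {6:a}
ground layer = {0:z, 2:c, 3:y}
drop-orders for the pieces not yet dropped (sum over which currently-grounded one goes next):
  1 to go: {2} 1  {5} 1  {7} 1  {8} 1
  2 to go: {2,5} 2  {2,7} 2  {2,8} 2  {4,7} 1  {5,7} 2  {5,8} 2  {6,8} 1  {7,8} 2
  3 to go: {2,4,7} 3  {2,5,7} 6  {2,5,8} 6  {2,6,8} 3  {2,7,8} 6  {3,4,7} 1  {4,5,7} 3  {4,7,8} 3  {5,6,8} 3  {5,7,8} 6  {6,7,8} 3
  4 to go: {2,3,4,7} 4  {2,4,5,7} 12  {2,4,7,8} 12  {2,5,6,8} 12  {2,5,7,8} 24  {2,6,7,8} 12  {3,4,5,7} 4  {3,4,7,8} 4  {4,5,7,8} 12  {4,6,7,8} 6  {5,6,7,8} 12
  5 to go: {2,3,4,5,7} 20  {2,3,4,7,8} 20  {2,4,5,7,8} 60  {2,4,6,7,8} 30  {2,5,6,7,8} 60  {3,4,5,7,8} 20  {3,4,6,7,8} 10  {4,5,6,7,8} 30
  6 to go: {1,4,5,6,7,8} 30  {2,3,4,5,7,8} 120  {2,3,4,6,7,8} 60  {2,4,5,6,7,8} 180  {3,4,5,6,7,8} 60
  7 to go: {0,1,4,5,6,7,8} 30  {1,2,4,5,6,7,8} 210  {1,3,4,5,6,7,8} 90  {2,3,4,5,6,7,8} 420
  if 0:z drops first: 720 orders
  if 2:c drops first: 120 orders
  if 3:y drops first: 240 orders
heap linearizations: 1080

1080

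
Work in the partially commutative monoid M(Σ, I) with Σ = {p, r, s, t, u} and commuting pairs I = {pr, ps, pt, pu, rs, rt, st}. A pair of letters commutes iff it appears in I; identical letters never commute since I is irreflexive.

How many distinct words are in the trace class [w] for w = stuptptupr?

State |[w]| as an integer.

240

#0=s has no predecessor
#1=t has no predecessor
#2=u depends on [0:s, 1:t]
#3=p has no predecessor
#4=t depends on [2:u]
#5=p depends on [3:p]
#6=t depends on [4:t]
#7=u depends on [6:t]
#8=p depends on [5:p]
#9=r depends on [7:u]
sources: [0:s, 1:t, 3:p]
N(rest) = Σ N(rest − s) over sources s of rest; N(one piece) = 1:
  size 1 → [8]=1  [9]=1
  size 2 → [5,8]=1  [7,9]=1  [8,9]=2
  size 3 → [3,5,8]=1  [5,8,9]=3  [6,7,9]=1  [7,8,9]=3
  size 4 → [3,5,8,9]=4  [4,6,7,9]=1  [5,7,8,9]=6  [6,7,8,9]=4
  size 5 → [2,4,6,7,9]=1  [3,5,7,8,9]=10  [4,6,7,8,9]=5  [5,6,7,8,9]=10
  size 6 → [0,2,4,6,7,9]=1  [1,2,4,6,7,9]=1  [2,4,6,7,8,9]=6  [3,5,6,7,8,9]=20  [4,5,6,7,8,9]=15
  size 7 → [0,1,2,4,6,7,9]=2  [0,2,4,6,7,8,9]=7  [1,2,4,6,7,8,9]=7  [2,4,5,6,7,8,9]=21  [3,4,5,6,7,8,9]=35
  size 8 → [0,1,2,4,6,7,8,9]=16  [0,2,4,5,6,7,8,9]=28  [1,2,4,5,6,7,8,9]=28  [2,3,4,5,6,7,8,9]=56
  first=0(s) contributes 84
  first=1(t) contributes 84
  first=3(p) contributes 72
|[w]| = 240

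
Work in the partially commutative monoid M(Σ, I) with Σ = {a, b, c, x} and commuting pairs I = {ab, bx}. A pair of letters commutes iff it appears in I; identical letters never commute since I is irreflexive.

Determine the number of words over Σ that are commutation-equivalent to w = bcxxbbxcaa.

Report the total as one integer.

0(b) covers ∅
1(c) covers 0:b
2(x) covers 1:c
3(x) covers 2:x
4(b) covers 1:c
5(b) covers 4:b
6(x) covers 3:x
7(c) covers 5:b, 6:x
8(a) covers 7:c
9(a) covers 8:a
floor of heap: 0:b
completions by unplaced set U, small U first (add the entries for U minus each lowest piece of U):
  |U|=1: {9}:1
  |U|=2: {8,9}:1
  |U|=3: {7,8,9}:1
  |U|=4: {5,7,8,9}:1  {6,7,8,9}:1
  |U|=5: {3,6,7,8,9}:1  {4,5,7,8,9}:1  {5,6,7,8,9}:2
  |U|=6: {2,3,6,7,8,9}:1  {3,5,6,7,8,9}:3  {4,5,6,7,8,9}:3
  |U|=7: {2,3,5,6,7,8,9}:4  {3,4,5,6,7,8,9}:6
  |U|=8: {2,3,4,5,6,7,8,9}:10
  start at 0(b): 10

10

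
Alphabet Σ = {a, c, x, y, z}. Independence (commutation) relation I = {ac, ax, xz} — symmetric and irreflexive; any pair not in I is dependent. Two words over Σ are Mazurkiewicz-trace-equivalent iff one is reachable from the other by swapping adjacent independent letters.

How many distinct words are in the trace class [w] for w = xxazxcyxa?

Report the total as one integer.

drop 0:x onto floor
drop 1:x onto {0:x}
drop 2:a onto floor
drop 3:z onto {2:a}
drop 4:x onto {1:x}
drop 5:c onto {3:z, 4:x}
drop 6:y onto {5:c}
drop 7:x onto {6:y}
drop 8:a onto {6:y}
ground layer = {0:x, 2:a}
drop-orders for the pieces not yet dropped (sum over which currently-grounded one goes next):
  1 to go: {7} 1  {8} 1
  2 to go: {7,8} 2
  3 to go: {6,7,8} 2
  4 to go: {5,6,7,8} 2
  5 to go: {3,5,6,7,8} 2  {4,5,6,7,8} 2
  6 to go: {1,4,5,6,7,8} 2  {2,3,5,6,7,8} 2  {3,4,5,6,7,8} 4
  7 to go: {0,1,4,5,6,7,8} 2  {1,3,4,5,6,7,8} 6  {2,3,4,5,6,7,8} 6
  if 0:x drops first: 12 orders
  if 2:a drops first: 8 orders
heap linearizations: 20

20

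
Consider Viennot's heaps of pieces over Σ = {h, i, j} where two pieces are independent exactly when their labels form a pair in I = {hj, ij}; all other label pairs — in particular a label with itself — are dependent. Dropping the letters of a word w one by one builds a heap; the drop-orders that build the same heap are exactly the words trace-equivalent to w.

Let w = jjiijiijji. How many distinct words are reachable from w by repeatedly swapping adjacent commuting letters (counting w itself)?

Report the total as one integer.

252

drop 0:j onto floor
drop 1:j onto {0:j}
drop 2:i onto floor
drop 3:i onto {2:i}
drop 4:j onto {1:j}
drop 5:i onto {3:i}
drop 6:i onto {5:i}
drop 7:j onto {4:j}
drop 8:j onto {7:j}
drop 9:i onto {6:i}
ground layer = {0:j, 2:i}
drop-orders for the pieces not yet dropped (sum over which currently-grounded one goes next):
  1 to go: {8} 1  {9} 1
  2 to go: {6,9} 1  {7,8} 1  {8,9} 2
  3 to go: {4,7,8} 1  {5,6,9} 1  {6,8,9} 3  {7,8,9} 3
  4 to go: {1,4,7,8} 1  {3,5,6,9} 1  {4,7,8,9} 4  {5,6,8,9} 4  {6,7,8,9} 6
  5 to go: {0,1,4,7,8} 1  {1,4,7,8,9} 5  {2,3,5,6,9} 1  {3,5,6,8,9} 5  {4,6,7,8,9} 10  {5,6,7,8,9} 10
  6 to go: {0,1,4,7,8,9} 6  {1,4,6,7,8,9} 15  {2,3,5,6,8,9} 6  {3,5,6,7,8,9} 15  {4,5,6,7,8,9} 20
  7 to go: {0,1,4,6,7,8,9} 21  {1,4,5,6,7,8,9} 35  {2,3,5,6,7,8,9} 21  {3,4,5,6,7,8,9} 35
  8 to go: {0,1,4,5,6,7,8,9} 56  {1,3,4,5,6,7,8,9} 70  {2,3,4,5,6,7,8,9} 56
  if 0:j drops first: 126 orders
  if 2:i drops first: 126 orders
heap linearizations: 252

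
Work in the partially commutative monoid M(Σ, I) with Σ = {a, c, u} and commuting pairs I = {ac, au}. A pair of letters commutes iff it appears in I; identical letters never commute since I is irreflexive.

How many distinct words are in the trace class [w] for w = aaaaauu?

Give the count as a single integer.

drop 0:a onto floor
drop 1:a onto {0:a}
drop 2:a onto {1:a}
drop 3:a onto {2:a}
drop 4:a onto {3:a}
drop 5:u onto floor
drop 6:u onto {5:u}
ground layer = {0:a, 5:u}
drop-orders for the pieces not yet dropped (sum over which currently-grounded one goes next):
  1 to go: {4} 1  {6} 1
  2 to go: {3,4} 1  {4,6} 2  {5,6} 1
  3 to go: {2,3,4} 1  {3,4,6} 3  {4,5,6} 3
  4 to go: {1,2,3,4} 1  {2,3,4,6} 4  {3,4,5,6} 6
  5 to go: {0,1,2,3,4} 1  {1,2,3,4,6} 5  {2,3,4,5,6} 10
  if 0:a drops first: 15 orders
  if 5:u drops first: 6 orders
heap linearizations: 21

21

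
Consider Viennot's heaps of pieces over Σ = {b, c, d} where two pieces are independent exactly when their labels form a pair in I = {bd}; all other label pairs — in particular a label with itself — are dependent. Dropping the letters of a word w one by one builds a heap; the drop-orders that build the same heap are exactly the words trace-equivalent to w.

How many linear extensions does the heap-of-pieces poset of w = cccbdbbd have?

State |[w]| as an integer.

#0=c has no predecessor
#1=c depends on [0:c]
#2=c depends on [1:c]
#3=b depends on [2:c]
#4=d depends on [2:c]
#5=b depends on [3:b]
#6=b depends on [5:b]
#7=d depends on [4:d]
sources: [0:c]
N(rest) = Σ N(rest − s) over sources s of rest; N(one piece) = 1:
  size 1 → [6]=1  [7]=1
  size 2 → [4,7]=1  [5,6]=1  [6,7]=2
  size 3 → [3,5,6]=1  [4,6,7]=3  [5,6,7]=3
  size 4 → [3,5,6,7]=4  [4,5,6,7]=6
  size 5 → [3,4,5,6,7]=10
  size 6 → [2,3,4,5,6,7]=10
  first=0(c) contributes 10

10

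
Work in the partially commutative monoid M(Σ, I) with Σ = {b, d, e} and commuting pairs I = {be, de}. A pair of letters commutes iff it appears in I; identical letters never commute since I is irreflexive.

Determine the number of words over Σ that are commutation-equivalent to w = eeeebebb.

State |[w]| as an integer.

piece 0:e — minimal
piece 1:e rests on {0:e}
piece 2:e rests on {1:e}
piece 3:e rests on {2:e}
piece 4:b — minimal
piece 5:e rests on {3:e}
piece 6:b rests on {4:b}
piece 7:b rests on {6:b}
minimal pieces: {0:e, 4:b}
ways to finish when only these pieces remain (= sum over removing one remaining piece with nothing left below it):
  1 left: {5}→1  {7}→1
  2 left: {3,5}→1  {5,7}→2  {6,7}→1
  3 left: {2,3,5}→1  {3,5,7}→3  {4,6,7}→1  {5,6,7}→3
  4 left: {1,2,3,5}→1  {2,3,5,7}→4  {3,5,6,7}→6  {4,5,6,7}→4
  5 left: {0,1,2,3,5}→1  {1,2,3,5,7}→5  {2,3,5,6,7}→10  {3,4,5,6,7}→10
  6 left: {0,1,2,3,5,7}→6  {1,2,3,5,6,7}→15  {2,3,4,5,6,7}→20
  placing 0:e first → 35 extensions
  placing 4:b first → 21 extensions
total linear extensions = 56

56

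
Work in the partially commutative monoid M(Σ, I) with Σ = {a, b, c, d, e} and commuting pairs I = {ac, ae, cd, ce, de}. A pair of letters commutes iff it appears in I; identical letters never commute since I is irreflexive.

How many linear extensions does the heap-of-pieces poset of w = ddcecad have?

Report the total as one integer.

0(d) covers ∅
1(d) covers 0:d
2(c) covers ∅
3(e) covers ∅
4(c) covers 2:c
5(a) covers 1:d
6(d) covers 5:a
floor of heap: 0:d, 2:c, 3:e
completions by unplaced set U, small U first (add the entries for U minus each lowest piece of U):
  |U|=1: {3}:1  {4}:1  {6}:1
  |U|=2: {2,4}:1  {3,4}:2  {3,6}:2  {4,6}:2  {5,6}:1
  |U|=3: {1,5,6}:1  {2,3,4}:3  {2,4,6}:3  {3,4,6}:6  {3,5,6}:3  {4,5,6}:3
  |U|=4: {0,1,5,6}:1  {1,3,5,6}:4  {1,4,5,6}:4  {2,3,4,6}:12  {2,4,5,6}:6  {3,4,5,6}:12
  |U|=5: {0,1,3,5,6}:5  {0,1,4,5,6}:5  {1,2,4,5,6}:10  {1,3,4,5,6}:20  {2,3,4,5,6}:30
  start at 0(d): 60
  start at 2(c): 30
  start at 3(e): 15
sum over floor = 105

105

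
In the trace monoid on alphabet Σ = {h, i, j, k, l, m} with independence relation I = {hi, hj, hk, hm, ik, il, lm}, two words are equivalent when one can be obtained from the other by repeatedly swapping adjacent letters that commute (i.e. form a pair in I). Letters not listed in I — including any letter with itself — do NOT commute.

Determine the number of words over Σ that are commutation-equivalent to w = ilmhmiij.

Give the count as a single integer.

27

drop 0:i onto floor
drop 1:l onto floor
drop 2:m onto {0:i}
drop 3:h onto {1:l}
drop 4:m onto {2:m}
drop 5:i onto {4:m}
drop 6:i onto {5:i}
drop 7:j onto {1:l, 6:i}
ground layer = {0:i, 1:l}
drop-orders for the pieces not yet dropped (sum over which currently-grounded one goes next):
  1 to go: {3} 1  {7} 1
  2 to go: {3,7} 2  {6,7} 1
  3 to go: {1,3,7} 2  {3,6,7} 3  {5,6,7} 1
  4 to go: {1,3,6,7} 5  {3,5,6,7} 4  {4,5,6,7} 1
  5 to go: {1,3,5,6,7} 9  {2,4,5,6,7} 1  {3,4,5,6,7} 5
  6 to go: {0,2,4,5,6,7} 1  {1,3,4,5,6,7} 14  {2,3,4,5,6,7} 6
  if 0:i drops first: 20 orders
  if 1:l drops first: 7 orders
heap linearizations: 27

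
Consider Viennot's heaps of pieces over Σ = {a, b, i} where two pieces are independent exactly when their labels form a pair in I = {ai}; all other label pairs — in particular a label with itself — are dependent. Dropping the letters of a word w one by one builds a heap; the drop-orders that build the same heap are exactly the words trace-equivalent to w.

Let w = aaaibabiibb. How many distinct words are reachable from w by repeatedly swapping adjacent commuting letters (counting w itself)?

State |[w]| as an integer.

4

piece 0:a — minimal
piece 1:a rests on {0:a}
piece 2:a rests on {1:a}
piece 3:i — minimal
piece 4:b rests on {2:a, 3:i}
piece 5:a rests on {4:b}
piece 6:b rests on {5:a}
piece 7:i rests on {6:b}
piece 8:i rests on {7:i}
piece 9:b rests on {8:i}
piece 10:b rests on {9:b}
minimal pieces: {0:a, 3:i}
ways to finish when only these pieces remain (= sum over removing one remaining piece with nothing left below it):
  1 left: {10}→1
  2 left: {9,10}→1
  3 left: {8,9,10}→1
  4 left: {7,8,9,10}→1
  5 left: {6,7,8,9,10}→1
  6 left: {5,6,7,8,9,10}→1
  7 left: {4,5,6,7,8,9,10}→1
  8 left: {2,4,5,6,7,8,9,10}→1  {3,4,5,6,7,8,9,10}→1
  9 left: {1,2,4,5,6,7,8,9,10}→1  {2,3,4,5,6,7,8,9,10}→2
  placing 0:a first → 3 extensions
  placing 3:i first → 1 extensions
total linear extensions = 4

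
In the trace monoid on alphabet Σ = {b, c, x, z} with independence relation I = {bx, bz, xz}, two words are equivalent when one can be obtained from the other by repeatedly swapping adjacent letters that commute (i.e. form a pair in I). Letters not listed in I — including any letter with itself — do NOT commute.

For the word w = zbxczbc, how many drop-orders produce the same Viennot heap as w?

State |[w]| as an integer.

0(z) covers ∅
1(b) covers ∅
2(x) covers ∅
3(c) covers 0:z, 1:b, 2:x
4(z) covers 3:c
5(b) covers 3:c
6(c) covers 4:z, 5:b
floor of heap: 0:z, 1:b, 2:x
completions by unplaced set U, small U first (add the entries for U minus each lowest piece of U):
  |U|=1: {6}:1
  |U|=2: {4,6}:1  {5,6}:1
  |U|=3: {4,5,6}:2
  |U|=4: {3,4,5,6}:2
  |U|=5: {0,3,4,5,6}:2  {1,3,4,5,6}:2  {2,3,4,5,6}:2
  start at 0(z): 4
  start at 1(b): 4
  start at 2(x): 4
sum over floor = 12

12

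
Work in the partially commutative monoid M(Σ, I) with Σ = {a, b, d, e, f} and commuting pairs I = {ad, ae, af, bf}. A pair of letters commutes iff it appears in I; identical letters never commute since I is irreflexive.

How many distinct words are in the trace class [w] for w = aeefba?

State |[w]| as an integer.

drop 0:a onto floor
drop 1:e onto floor
drop 2:e onto {1:e}
drop 3:f onto {2:e}
drop 4:b onto {0:a, 2:e}
drop 5:a onto {4:b}
ground layer = {0:a, 1:e}
drop-orders for the pieces not yet dropped (sum over which currently-grounded one goes next):
  1 to go: {3} 1  {5} 1
  2 to go: {3,5} 2  {4,5} 1
  3 to go: {0,4,5} 1  {3,4,5} 3
  4 to go: {0,3,4,5} 4  {2,3,4,5} 3
  if 0:a drops first: 3 orders
  if 1:e drops first: 7 orders
heap linearizations: 10

10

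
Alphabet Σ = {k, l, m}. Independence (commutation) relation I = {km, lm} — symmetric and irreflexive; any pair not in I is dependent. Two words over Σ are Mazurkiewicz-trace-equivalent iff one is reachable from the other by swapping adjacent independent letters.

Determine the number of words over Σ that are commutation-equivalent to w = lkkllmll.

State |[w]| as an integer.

0(l) covers ∅
1(k) covers 0:l
2(k) covers 1:k
3(l) covers 2:k
4(l) covers 3:l
5(m) covers ∅
6(l) covers 4:l
7(l) covers 6:l
floor of heap: 0:l, 5:m
completions by unplaced set U, small U first (add the entries for U minus each lowest piece of U):
  |U|=1: {5}:1  {7}:1
  |U|=2: {5,7}:2  {6,7}:1
  |U|=3: {4,6,7}:1  {5,6,7}:3
  |U|=4: {3,4,6,7}:1  {4,5,6,7}:4
  |U|=5: {2,3,4,6,7}:1  {3,4,5,6,7}:5
  |U|=6: {1,2,3,4,6,7}:1  {2,3,4,5,6,7}:6
  start at 0(l): 7
  start at 5(m): 1
sum over floor = 8

8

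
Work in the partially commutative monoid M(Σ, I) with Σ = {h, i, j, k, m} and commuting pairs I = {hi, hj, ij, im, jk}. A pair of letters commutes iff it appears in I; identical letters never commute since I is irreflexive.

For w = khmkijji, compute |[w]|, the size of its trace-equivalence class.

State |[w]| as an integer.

#0=k has no predecessor
#1=h depends on [0:k]
#2=m depends on [1:h]
#3=k depends on [2:m]
#4=i depends on [3:k]
#5=j depends on [2:m]
#6=j depends on [5:j]
#7=i depends on [4:i]
sources: [0:k]
N(rest) = Σ N(rest − s) over sources s of rest; N(one piece) = 1:
  size 1 → [6]=1  [7]=1
  size 2 → [4,7]=1  [5,6]=1  [6,7]=2
  size 3 → [3,4,7]=1  [4,6,7]=3  [5,6,7]=3
  size 4 → [3,4,6,7]=4  [4,5,6,7]=6
  size 5 → [3,4,5,6,7]=10
  size 6 → [2,3,4,5,6,7]=10
  first=0(k) contributes 10

10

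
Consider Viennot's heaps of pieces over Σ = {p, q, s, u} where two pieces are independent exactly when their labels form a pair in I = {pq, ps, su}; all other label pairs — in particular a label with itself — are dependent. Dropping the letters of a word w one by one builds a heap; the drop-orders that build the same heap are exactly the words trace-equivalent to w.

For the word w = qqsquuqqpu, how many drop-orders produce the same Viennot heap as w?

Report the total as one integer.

#0=q has no predecessor
#1=q depends on [0:q]
#2=s depends on [1:q]
#3=q depends on [2:s]
#4=u depends on [3:q]
#5=u depends on [4:u]
#6=q depends on [5:u]
#7=q depends on [6:q]
#8=p depends on [5:u]
#9=u depends on [7:q, 8:p]
sources: [0:q]
N(rest) = Σ N(rest − s) over sources s of rest; N(one piece) = 1:
  size 1 → [9]=1
  size 2 → [7,9]=1  [8,9]=1
  size 3 → [6,7,9]=1  [7,8,9]=2
  size 4 → [6,7,8,9]=3
  size 5 → [5,6,7,8,9]=3
  size 6 → [4,5,6,7,8,9]=3
  size 7 → [3,4,5,6,7,8,9]=3
  size 8 → [2,3,4,5,6,7,8,9]=3
  first=0(q) contributes 3

3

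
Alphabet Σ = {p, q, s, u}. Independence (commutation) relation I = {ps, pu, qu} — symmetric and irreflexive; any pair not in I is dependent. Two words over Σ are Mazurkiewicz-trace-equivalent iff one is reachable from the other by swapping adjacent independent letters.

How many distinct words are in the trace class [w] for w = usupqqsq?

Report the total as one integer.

10

0(u) covers ∅
1(s) covers 0:u
2(u) covers 1:s
3(p) covers ∅
4(q) covers 1:s, 3:p
5(q) covers 4:q
6(s) covers 2:u, 5:q
7(q) covers 6:s
floor of heap: 0:u, 3:p
completions by unplaced set U, small U first (add the entries for U minus each lowest piece of U):
  |U|=1: {7}:1
  |U|=2: {6,7}:1
  |U|=3: {2,6,7}:1  {5,6,7}:1
  |U|=4: {2,5,6,7}:2  {4,5,6,7}:1
  |U|=5: {2,4,5,6,7}:3  {3,4,5,6,7}:1
  |U|=6: {1,2,4,5,6,7}:3  {2,3,4,5,6,7}:4
  start at 0(u): 7
  start at 3(p): 3
sum over floor = 10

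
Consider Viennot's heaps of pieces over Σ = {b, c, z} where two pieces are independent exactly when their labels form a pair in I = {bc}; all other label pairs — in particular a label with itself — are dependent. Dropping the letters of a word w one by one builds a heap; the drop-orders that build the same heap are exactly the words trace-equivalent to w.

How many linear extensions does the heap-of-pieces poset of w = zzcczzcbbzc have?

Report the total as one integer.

#0=z has no predecessor
#1=z depends on [0:z]
#2=c depends on [1:z]
#3=c depends on [2:c]
#4=z depends on [3:c]
#5=z depends on [4:z]
#6=c depends on [5:z]
#7=b depends on [5:z]
#8=b depends on [7:b]
#9=z depends on [6:c, 8:b]
#10=c depends on [9:z]
sources: [0:z]
N(rest) = Σ N(rest − s) over sources s of rest; N(one piece) = 1:
  size 1 → [10]=1
  size 2 → [9,10]=1
  size 3 → [6,9,10]=1  [8,9,10]=1
  size 4 → [6,8,9,10]=2  [7,8,9,10]=1
  size 5 → [6,7,8,9,10]=3
  size 6 → [5,6,7,8,9,10]=3
  size 7 → [4,5,6,7,8,9,10]=3
  size 8 → [3,4,5,6,7,8,9,10]=3
  size 9 → [2,3,4,5,6,7,8,9,10]=3
  first=0(z) contributes 3

3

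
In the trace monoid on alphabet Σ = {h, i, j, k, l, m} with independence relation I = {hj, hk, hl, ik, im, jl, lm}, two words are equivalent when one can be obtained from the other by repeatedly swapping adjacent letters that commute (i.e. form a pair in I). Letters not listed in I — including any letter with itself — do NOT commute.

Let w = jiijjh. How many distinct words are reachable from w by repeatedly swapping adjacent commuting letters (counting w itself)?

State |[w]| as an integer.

3

#0=j has no predecessor
#1=i depends on [0:j]
#2=i depends on [1:i]
#3=j depends on [2:i]
#4=j depends on [3:j]
#5=h depends on [2:i]
sources: [0:j]
N(rest) = Σ N(rest − s) over sources s of rest; N(one piece) = 1:
  size 1 → [4]=1  [5]=1
  size 2 → [3,4]=1  [4,5]=2
  size 3 → [3,4,5]=3
  size 4 → [2,3,4,5]=3
  first=0(j) contributes 3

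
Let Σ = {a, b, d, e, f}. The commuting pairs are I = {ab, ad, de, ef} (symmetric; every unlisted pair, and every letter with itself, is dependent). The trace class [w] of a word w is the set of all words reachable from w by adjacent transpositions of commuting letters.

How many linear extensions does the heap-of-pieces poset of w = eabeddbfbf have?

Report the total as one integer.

0(e) covers ∅
1(a) covers 0:e
2(b) covers 0:e
3(e) covers 1:a, 2:b
4(d) covers 2:b
5(d) covers 4:d
6(b) covers 3:e, 5:d
7(f) covers 6:b
8(b) covers 7:f
9(f) covers 8:b
floor of heap: 0:e
completions by unplaced set U, small U first (add the entries for U minus each lowest piece of U):
  |U|=1: {9}:1
  |U|=2: {8,9}:1
  |U|=3: {7,8,9}:1
  |U|=4: {6,7,8,9}:1
  |U|=5: {3,6,7,8,9}:1  {5,6,7,8,9}:1
  |U|=6: {1,3,6,7,8,9}:1  {3,5,6,7,8,9}:2  {4,5,6,7,8,9}:1
  |U|=7: {1,3,5,6,7,8,9}:3  {3,4,5,6,7,8,9}:3
  |U|=8: {1,3,4,5,6,7,8,9}:6  {2,3,4,5,6,7,8,9}:3
  start at 0(e): 9

9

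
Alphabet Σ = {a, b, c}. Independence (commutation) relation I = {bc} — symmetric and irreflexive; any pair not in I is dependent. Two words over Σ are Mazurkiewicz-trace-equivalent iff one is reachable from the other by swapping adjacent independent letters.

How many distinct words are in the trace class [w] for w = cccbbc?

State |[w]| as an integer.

#0=c has no predecessor
#1=c depends on [0:c]
#2=c depends on [1:c]
#3=b has no predecessor
#4=b depends on [3:b]
#5=c depends on [2:c]
sources: [0:c, 3:b]
N(rest) = Σ N(rest − s) over sources s of rest; N(one piece) = 1:
  size 1 → [4]=1  [5]=1
  size 2 → [2,5]=1  [3,4]=1  [4,5]=2
  size 3 → [1,2,5]=1  [2,4,5]=3  [3,4,5]=3
  size 4 → [0,1,2,5]=1  [1,2,4,5]=4  [2,3,4,5]=6
  first=0(c) contributes 10
  first=3(b) contributes 5
|[w]| = 15

15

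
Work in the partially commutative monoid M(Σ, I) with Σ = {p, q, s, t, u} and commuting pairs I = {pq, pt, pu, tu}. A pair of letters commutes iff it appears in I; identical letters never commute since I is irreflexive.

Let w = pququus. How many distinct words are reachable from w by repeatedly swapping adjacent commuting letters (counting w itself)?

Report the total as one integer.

0(p) covers ∅
1(q) covers ∅
2(u) covers 1:q
3(q) covers 2:u
4(u) covers 3:q
5(u) covers 4:u
6(s) covers 0:p, 5:u
floor of heap: 0:p, 1:q
completions by unplaced set U, small U first (add the entries for U minus each lowest piece of U):
  |U|=1: {6}:1
  |U|=2: {0,6}:1  {5,6}:1
  |U|=3: {0,5,6}:2  {4,5,6}:1
  |U|=4: {0,4,5,6}:3  {3,4,5,6}:1
  |U|=5: {0,3,4,5,6}:4  {2,3,4,5,6}:1
  start at 0(p): 1
  start at 1(q): 5
sum over floor = 6

6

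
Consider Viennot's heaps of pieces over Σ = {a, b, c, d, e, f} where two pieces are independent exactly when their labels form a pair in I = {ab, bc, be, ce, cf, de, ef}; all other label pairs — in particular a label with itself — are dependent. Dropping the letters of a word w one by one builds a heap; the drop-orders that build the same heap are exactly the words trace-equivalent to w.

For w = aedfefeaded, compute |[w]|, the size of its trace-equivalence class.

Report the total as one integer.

60

#0=a has no predecessor
#1=e depends on [0:a]
#2=d depends on [0:a]
#3=f depends on [2:d]
#4=e depends on [1:e]
#5=f depends on [3:f]
#6=e depends on [4:e]
#7=a depends on [5:f, 6:e]
#8=d depends on [7:a]
#9=e depends on [7:a]
#10=d depends on [8:d]
sources: [0:a]
N(rest) = Σ N(rest − s) over sources s of rest; N(one piece) = 1:
  size 1 → [9]=1  [10]=1
  size 2 → [8,10]=1  [9,10]=2
  size 3 → [8,9,10]=3
  size 4 → [7,8,9,10]=3
  size 5 → [5,7,8,9,10]=3  [6,7,8,9,10]=3
  size 6 → [3,5,7,8,9,10]=3  [4,6,7,8,9,10]=3  [5,6,7,8,9,10]=6
  size 7 → [1,4,6,7,8,9,10]=3  [2,3,5,7,8,9,10]=3  [3,5,6,7,8,9,10]=9  [4,5,6,7,8,9,10]=9
  size 8 → [1,4,5,6,7,8,9,10]=12  [2,3,5,6,7,8,9,10]=12  [3,4,5,6,7,8,9,10]=18
  size 9 → [1,3,4,5,6,7,8,9,10]=30  [2,3,4,5,6,7,8,9,10]=30
  first=0(a) contributes 60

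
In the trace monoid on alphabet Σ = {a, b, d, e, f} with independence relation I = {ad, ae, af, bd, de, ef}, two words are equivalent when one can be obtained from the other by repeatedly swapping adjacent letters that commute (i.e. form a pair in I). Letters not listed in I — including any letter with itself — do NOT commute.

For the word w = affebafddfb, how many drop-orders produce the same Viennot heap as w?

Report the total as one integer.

#0=a has no predecessor
#1=f has no predecessor
#2=f depends on [1:f]
#3=e has no predecessor
#4=b depends on [0:a, 2:f, 3:e]
#5=a depends on [4:b]
#6=f depends on [4:b]
#7=d depends on [6:f]
#8=d depends on [7:d]
#9=f depends on [8:d]
#10=b depends on [5:a, 9:f]
sources: [0:a, 1:f, 3:e]
N(rest) = Σ N(rest − s) over sources s of rest; N(one piece) = 1:
  size 1 → [10]=1
  size 2 → [5,10]=1  [9,10]=1
  size 3 → [5,9,10]=2  [8,9,10]=1
  size 4 → [5,8,9,10]=3  [7,8,9,10]=1
  size 5 → [5,7,8,9,10]=4  [6,7,8,9,10]=1
  size 6 → [5,6,7,8,9,10]=5
  size 7 → [4,5,6,7,8,9,10]=5
  size 8 → [0,4,5,6,7,8,9,10]=5  [2,4,5,6,7,8,9,10]=5  [3,4,5,6,7,8,9,10]=5
  size 9 → [0,2,4,5,6,7,8,9,10]=10  [0,3,4,5,6,7,8,9,10]=10  [1,2,4,5,6,7,8,9,10]=5  [2,3,4,5,6,7,8,9,10]=10
  first=0(a) contributes 15
  first=1(f) contributes 30
  first=3(e) contributes 15
|[w]| = 60

60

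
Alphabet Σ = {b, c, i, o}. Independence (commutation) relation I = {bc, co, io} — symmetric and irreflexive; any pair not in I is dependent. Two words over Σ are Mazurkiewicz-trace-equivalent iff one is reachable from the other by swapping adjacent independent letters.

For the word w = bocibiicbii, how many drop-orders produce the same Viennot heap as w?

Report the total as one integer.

0(b) covers ∅
1(o) covers 0:b
2(c) covers ∅
3(i) covers 0:b, 2:c
4(b) covers 1:o, 3:i
5(i) covers 4:b
6(i) covers 5:i
7(c) covers 6:i
8(b) covers 6:i
9(i) covers 7:c, 8:b
10(i) covers 9:i
floor of heap: 0:b, 2:c
completions by unplaced set U, small U first (add the entries for U minus each lowest piece of U):
  |U|=1: {10}:1
  |U|=2: {9,10}:1
  |U|=3: {7,9,10}:1  {8,9,10}:1
  |U|=4: {7,8,9,10}:2
  |U|=5: {6,7,8,9,10}:2
  |U|=6: {5,6,7,8,9,10}:2
  |U|=7: {4,5,6,7,8,9,10}:2
  |U|=8: {1,4,5,6,7,8,9,10}:2  {3,4,5,6,7,8,9,10}:2
  |U|=9: {1,3,4,5,6,7,8,9,10}:4  {2,3,4,5,6,7,8,9,10}:2
  start at 0(b): 6
  start at 2(c): 4
sum over floor = 10

10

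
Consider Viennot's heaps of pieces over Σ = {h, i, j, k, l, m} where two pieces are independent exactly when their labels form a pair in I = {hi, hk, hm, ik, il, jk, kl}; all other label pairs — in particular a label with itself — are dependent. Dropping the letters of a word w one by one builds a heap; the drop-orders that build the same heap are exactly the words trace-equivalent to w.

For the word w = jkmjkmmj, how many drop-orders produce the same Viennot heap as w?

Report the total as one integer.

piece 0:j — minimal
piece 1:k — minimal
piece 2:m rests on {0:j, 1:k}
piece 3:j rests on {2:m}
piece 4:k rests on {2:m}
piece 5:m rests on {3:j, 4:k}
piece 6:m rests on {5:m}
piece 7:j rests on {6:m}
minimal pieces: {0:j, 1:k}
ways to finish when only these pieces remain (= sum over removing one remaining piece with nothing left below it):
  1 left: {7}→1
  2 left: {6,7}→1
  3 left: {5,6,7}→1
  4 left: {3,5,6,7}→1  {4,5,6,7}→1
  5 left: {3,4,5,6,7}→2
  6 left: {2,3,4,5,6,7}→2
  placing 0:j first → 2 extensions
  placing 1:k first → 2 extensions
total linear extensions = 4

4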